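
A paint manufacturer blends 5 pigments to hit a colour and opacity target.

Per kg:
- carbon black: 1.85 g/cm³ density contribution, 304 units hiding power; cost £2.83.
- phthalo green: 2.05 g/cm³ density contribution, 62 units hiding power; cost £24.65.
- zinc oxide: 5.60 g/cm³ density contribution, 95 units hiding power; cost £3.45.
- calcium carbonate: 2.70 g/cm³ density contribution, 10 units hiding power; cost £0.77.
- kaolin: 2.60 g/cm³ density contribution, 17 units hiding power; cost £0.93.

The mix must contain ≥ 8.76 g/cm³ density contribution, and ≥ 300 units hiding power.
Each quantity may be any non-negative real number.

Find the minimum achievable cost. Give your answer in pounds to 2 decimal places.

This is a linear program. Let x1 = kg of carbon black, x2 = kg of phthalo green, x3 = kg of zinc oxide, x4 = kg of calcium carbonate, x5 = kg of kaolin.
Minimize 2.83x1 + 24.65x2 + 3.45x3 + 0.77x4 + 0.93x5 with:
  1.85x1 + 2.05x2 + 5.6x3 + 2.7x4 + 2.6x5 ≥ 8.76   (density contribution)
  304x1 + 62x2 + 95x3 + 10x4 + 17x5 ≥ 300   (hiding power)
  x1, x2, x3, x4, x5 ≥ 0.
The cheapest feasible vertex uses only carbon black, calcium carbonate; phthalo green, zinc oxide, kaolin are not used. Binding constraints: density contribution and hiding power.
Solving gives x1 = 0.9004, x4 = 2.627.
Total cost: 2.83·0.9004 + 0.77·2.627 = 4.5709.

£4.57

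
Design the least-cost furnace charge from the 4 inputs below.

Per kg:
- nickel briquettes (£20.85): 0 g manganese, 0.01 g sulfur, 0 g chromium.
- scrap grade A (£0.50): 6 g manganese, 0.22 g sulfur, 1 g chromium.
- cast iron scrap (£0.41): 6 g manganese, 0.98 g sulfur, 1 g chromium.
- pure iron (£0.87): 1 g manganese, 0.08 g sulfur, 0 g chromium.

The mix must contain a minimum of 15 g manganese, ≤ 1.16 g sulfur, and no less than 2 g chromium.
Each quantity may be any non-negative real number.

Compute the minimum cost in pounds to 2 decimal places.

Set it up as a linear program. Let x1 = kg of nickel briquettes, x2 = kg of scrap grade A, x3 = kg of cast iron scrap, x4 = kg of pure iron.
Minimise 20.85x1 + 0.5x2 + 0.41x3 + 0.87x4 s.t.:
  6x2 + 6x3 + 1x4 ≥ 15   (manganese)
  0.01x1 + 0.22x2 + 0.98x3 + 0.08x4 ≤ 1.16   (sulfur)
  1x2 + 1x3 ≥ 2   (chromium)
  x1, x2, x3, x4 ≥ 0.
The cheapest feasible vertex uses only scrap grade A, cast iron scrap; nickel briquettes, pure iron are not used. There the manganese and sulfur constraints are tight.
Optimal quantities: scrap grade A = 1.697 kg, cast iron scrap = 0.8026 kg.
Total cost: 0.5·1.697 + 0.41·0.8026 = 1.1776.

£1.18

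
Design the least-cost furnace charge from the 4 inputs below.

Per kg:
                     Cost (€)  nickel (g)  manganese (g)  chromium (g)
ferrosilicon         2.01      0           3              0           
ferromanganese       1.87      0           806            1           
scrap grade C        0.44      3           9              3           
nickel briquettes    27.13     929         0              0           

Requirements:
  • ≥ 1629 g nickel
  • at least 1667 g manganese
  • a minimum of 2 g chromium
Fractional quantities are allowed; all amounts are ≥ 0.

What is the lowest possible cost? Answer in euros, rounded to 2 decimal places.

€51.44

Let x1 = kg of ferrosilicon, x2 = kg of ferromanganese, x3 = kg of scrap grade C, x4 = kg of nickel briquettes.
Minimise 2.01x1 + 1.87x2 + 0.44x3 + 27.13x4 subject to:
  3x3 + 929x4 ≥ 1629   (nickel)
  3x1 + 806x2 + 9x3 ≥ 1667   (manganese)
  1x2 + 3x3 ≥ 2   (chromium)
  x1, x2, x3, x4 ≥ 0.
The optimal basis is {ferromanganese, nickel briquettes}; ferrosilicon, scrap grade C drop out. There the nickel and manganese constraints are tight.
That vertex is x2 = 2.0682, x4 = 1.7535.
Cost = 1.87·2.0682 + 27.13·1.7535 = 51.4400.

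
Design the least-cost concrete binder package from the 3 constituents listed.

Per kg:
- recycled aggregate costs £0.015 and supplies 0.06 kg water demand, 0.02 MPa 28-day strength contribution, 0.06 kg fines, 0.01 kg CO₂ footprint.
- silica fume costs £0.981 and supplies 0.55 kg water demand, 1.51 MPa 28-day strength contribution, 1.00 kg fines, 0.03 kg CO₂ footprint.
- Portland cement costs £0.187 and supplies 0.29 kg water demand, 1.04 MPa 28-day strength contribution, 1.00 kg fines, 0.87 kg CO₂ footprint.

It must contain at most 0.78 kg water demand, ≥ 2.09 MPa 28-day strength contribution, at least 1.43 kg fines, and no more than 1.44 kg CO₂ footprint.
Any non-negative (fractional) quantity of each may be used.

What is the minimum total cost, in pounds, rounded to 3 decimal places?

£0.553

Treat it as an LP. Let x1 = kg of recycled aggregate, x2 = kg of silica fume, x3 = kg of Portland cement.
min 0.015x1 + 0.981x2 + 0.187x3 s.t.:
  0.06x1 + 0.55x2 + 0.29x3 ≤ 0.78   (water demand)
  0.02x1 + 1.51x2 + 1.04x3 ≥ 2.09   (28-day strength contribution)
  0.06x1 + 1x2 + 1x3 ≥ 1.43   (fines)
  0.01x1 + 0.03x2 + 0.87x3 ≤ 1.44   (CO₂ footprint)
  x1, x2, x3 ≥ 0.
At the optimum only silica fume, Portland cement are positive (recycled aggregate = 0). There the 28-day strength contribution and CO₂ footprint constraints are tight.
So silica fume = 0.2501 kg, Portland cement = 1.647 kg.
Hence cost = 0.981·0.2501 + 0.187·1.647 = £0.55334.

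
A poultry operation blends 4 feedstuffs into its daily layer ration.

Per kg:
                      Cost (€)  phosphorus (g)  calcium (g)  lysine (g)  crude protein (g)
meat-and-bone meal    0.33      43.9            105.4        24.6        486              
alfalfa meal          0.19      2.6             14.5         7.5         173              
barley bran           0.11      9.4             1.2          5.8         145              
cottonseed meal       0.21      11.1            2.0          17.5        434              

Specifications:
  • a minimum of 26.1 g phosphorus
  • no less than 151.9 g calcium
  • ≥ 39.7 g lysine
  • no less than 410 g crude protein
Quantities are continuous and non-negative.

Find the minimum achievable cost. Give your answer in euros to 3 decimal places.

This is a linear program. Let x1 = kg of meat-and-bone meal, x2 = kg of alfalfa meal, x3 = kg of barley bran, x4 = kg of cottonseed meal.
Minimise 0.33x1 + 0.19x2 + 0.11x3 + 0.21x4 subject to:
  43.9x1 + 2.6x2 + 9.4x3 + 11.1x4 ≥ 26.1   (phosphorus)
  105.4x1 + 14.5x2 + 1.2x3 + 2x4 ≥ 151.9   (calcium)
  24.6x1 + 7.5x2 + 5.8x3 + 17.5x4 ≥ 39.7   (lysine)
  486x1 + 173x2 + 145x3 + 434x4 ≥ 410   (crude protein)
  x1, x2, x3, x4 ≥ 0.
At the optimum only meat-and-bone meal, cottonseed meal are positive (alfalfa meal, barley bran = 0). There the calcium and lysine constraints are tight.
So meat-and-bone meal = 1.436 kg, cottonseed meal = 0.2493 kg.
Hence cost = 0.33·1.436 + 0.21·0.2493 = €0.52623.

€0.526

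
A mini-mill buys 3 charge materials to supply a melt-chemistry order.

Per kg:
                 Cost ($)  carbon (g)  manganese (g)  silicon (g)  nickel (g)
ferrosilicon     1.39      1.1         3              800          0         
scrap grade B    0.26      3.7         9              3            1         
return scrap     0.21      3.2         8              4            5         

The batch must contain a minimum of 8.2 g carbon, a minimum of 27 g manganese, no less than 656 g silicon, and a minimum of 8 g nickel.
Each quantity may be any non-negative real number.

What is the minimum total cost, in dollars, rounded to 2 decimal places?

Let x1 = kg of ferrosilicon, x2 = kg of scrap grade B, x3 = kg of return scrap.
min 1.39x1 + 0.26x2 + 0.21x3 with:
  1.1x1 + 3.7x2 + 3.2x3 ≥ 8.2   (carbon)
  3x1 + 9x2 + 8x3 ≥ 27   (manganese)
  800x1 + 3x2 + 4x3 ≥ 656   (silicon)
  1x2 + 5x3 ≥ 8   (nickel)
  x1, x2, x3 ≥ 0.
The optimal basis is {ferrosilicon, return scrap}; scrap grade B drops out. Binding constraints: manganese and silicon.
That vertex is x1 = 0.8046, x3 = 3.073.
Total cost: 1.39·0.8046 + 0.21·3.073 = 1.7637.

$1.76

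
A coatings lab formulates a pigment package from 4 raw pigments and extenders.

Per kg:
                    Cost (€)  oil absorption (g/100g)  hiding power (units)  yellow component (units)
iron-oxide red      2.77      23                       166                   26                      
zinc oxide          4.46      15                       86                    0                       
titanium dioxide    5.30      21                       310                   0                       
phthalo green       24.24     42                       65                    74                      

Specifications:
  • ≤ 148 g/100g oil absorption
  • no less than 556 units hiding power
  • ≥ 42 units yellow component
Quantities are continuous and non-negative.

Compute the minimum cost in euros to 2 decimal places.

Treat it as an LP. Let x1 = kg of iron-oxide red, x2 = kg of zinc oxide, x3 = kg of titanium dioxide, x4 = kg of phthalo green.
min 2.77x1 + 4.46x2 + 5.3x3 + 24.24x4 with:
  23x1 + 15x2 + 21x3 + 42x4 ≤ 148   (oil absorption)
  166x1 + 86x2 + 310x3 + 65x4 ≥ 556   (hiding power)
  26x1 + 74x4 ≥ 42   (yellow component)
  x1, x2, x3, x4 ≥ 0.
At the optimum only iron-oxide red is positive (zinc oxide, titanium dioxide, phthalo green = 0). The hiding power requirement is met with equality.
That vertex is x1 = 3.349.
Objective = 2.77·3.349 = 9.2767.

€9.28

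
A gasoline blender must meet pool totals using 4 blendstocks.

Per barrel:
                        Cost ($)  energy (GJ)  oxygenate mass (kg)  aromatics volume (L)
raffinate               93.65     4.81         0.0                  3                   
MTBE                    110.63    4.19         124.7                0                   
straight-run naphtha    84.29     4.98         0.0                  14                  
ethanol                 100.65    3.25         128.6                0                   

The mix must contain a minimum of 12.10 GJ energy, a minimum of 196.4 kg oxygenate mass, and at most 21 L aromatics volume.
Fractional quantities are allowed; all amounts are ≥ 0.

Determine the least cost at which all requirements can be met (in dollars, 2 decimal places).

Set it up as a linear program. Let x1 = barrels of raffinate, x2 = barrels of MTBE, x3 = barrels of straight-run naphtha, x4 = barrels of ethanol.
min 93.65x1 + 110.63x2 + 84.29x3 + 100.65x4 subject to:
  4.81x1 + 4.19x2 + 4.98x3 + 3.25x4 ≥ 12.1   (energy)
  124.7x2 + 128.6x4 ≥ 196.4   (oxygenate mass)
  3x1 + 14x3 ≤ 21   (aromatics volume)
  x1, x2, x3, x4 ≥ 0.
The optimal basis is {MTBE, straight-run naphtha}; raffinate, ethanol drop out. There the energy and oxygenate mass constraints are tight.
That vertex is x2 = 1.575, x3 = 1.1046.
Total cost: 110.63·1.575 + 84.29·1.1046 = 267.3490.

$267.35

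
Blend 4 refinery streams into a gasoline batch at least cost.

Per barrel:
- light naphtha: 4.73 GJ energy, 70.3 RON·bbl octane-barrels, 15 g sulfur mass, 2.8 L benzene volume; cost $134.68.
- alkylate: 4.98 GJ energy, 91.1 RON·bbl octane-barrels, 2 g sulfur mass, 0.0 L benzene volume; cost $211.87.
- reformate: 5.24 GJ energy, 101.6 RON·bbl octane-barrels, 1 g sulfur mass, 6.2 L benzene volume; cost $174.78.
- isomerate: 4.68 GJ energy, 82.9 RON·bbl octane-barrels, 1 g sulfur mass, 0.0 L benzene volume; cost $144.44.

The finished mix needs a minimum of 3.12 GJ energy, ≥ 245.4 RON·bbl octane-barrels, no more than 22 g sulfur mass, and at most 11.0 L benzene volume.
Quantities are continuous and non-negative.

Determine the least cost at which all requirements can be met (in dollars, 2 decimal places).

Set it up as a linear program. Let x1 = barrels of light naphtha, x2 = barrels of alkylate, x3 = barrels of reformate, x4 = barrels of isomerate.
Minimise 134.68x1 + 211.87x2 + 174.78x3 + 144.44x4 with:
  4.73x1 + 4.98x2 + 5.24x3 + 4.68x4 ≥ 3.12   (energy)
  70.3x1 + 91.1x2 + 101.6x3 + 82.9x4 ≥ 245.4   (octane-barrels)
  15x1 + 2x2 + 1x3 + 1x4 ≤ 22   (sulfur mass)
  2.8x1 + 6.2x3 ≤ 11   (benzene volume)
  x1, x2, x3, x4 ≥ 0.
The optimal basis is {reformate, isomerate}; light naphtha, alkylate drop out. There the octane-barrels and benzene volume constraints are tight.
That vertex is x3 = 1.7742, x4 = 0.78579.
Objective = 174.78·1.7742 + 144.44·0.78579 = 423.5942.

$423.59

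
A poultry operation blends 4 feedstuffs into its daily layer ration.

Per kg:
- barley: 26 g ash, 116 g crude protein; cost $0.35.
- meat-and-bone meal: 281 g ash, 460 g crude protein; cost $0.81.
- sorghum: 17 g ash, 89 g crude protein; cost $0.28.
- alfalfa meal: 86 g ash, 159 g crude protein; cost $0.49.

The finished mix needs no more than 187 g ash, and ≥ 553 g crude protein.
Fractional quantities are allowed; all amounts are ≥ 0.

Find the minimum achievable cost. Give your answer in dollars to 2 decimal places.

Treat it as an LP. Let x1 = kg of barley, x2 = kg of meat-and-bone meal, x3 = kg of sorghum, x4 = kg of alfalfa meal.
Minimize 0.35x1 + 0.81x2 + 0.28x3 + 0.49x4 s.t.:
  26x1 + 281x2 + 17x3 + 86x4 ≤ 187   (ash)
  116x1 + 460x2 + 89x3 + 159x4 ≥ 553   (crude protein)
  x1, x2, x3, x4 ≥ 0.
At the optimum only barley, meat-and-bone meal are positive (sorghum, alfalfa meal = 0). The ash and crude protein requirements are met with equality.
Optimal quantities: barley = 3.362 kg, meat-and-bone meal = 0.3544 kg.
Hence cost = 0.35·3.362 + 0.81·0.3544 = $1.4638.

$1.46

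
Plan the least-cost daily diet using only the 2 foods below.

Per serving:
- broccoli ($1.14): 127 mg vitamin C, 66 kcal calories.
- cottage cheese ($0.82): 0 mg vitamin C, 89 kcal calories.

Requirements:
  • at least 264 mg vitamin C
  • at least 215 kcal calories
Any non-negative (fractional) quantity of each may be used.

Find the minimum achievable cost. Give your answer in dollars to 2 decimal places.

$3.09

This is a linear program. Let x1 = servings of broccoli, x2 = servings of cottage cheese.
min 1.14x1 + 0.82x2 subject to:
  127x1 ≥ 264   (vitamin C)
  66x1 + 89x2 ≥ 215   (calories)
  x1, x2 ≥ 0.
Both inputs are positive at the optimum. The vitamin C and calories requirements are met with equality.
Optimal quantities: broccoli = 2.079 servings, cottage cheese = 0.8742 servings.
Total cost: 1.14·2.079 + 0.82·0.8742 = 3.0869.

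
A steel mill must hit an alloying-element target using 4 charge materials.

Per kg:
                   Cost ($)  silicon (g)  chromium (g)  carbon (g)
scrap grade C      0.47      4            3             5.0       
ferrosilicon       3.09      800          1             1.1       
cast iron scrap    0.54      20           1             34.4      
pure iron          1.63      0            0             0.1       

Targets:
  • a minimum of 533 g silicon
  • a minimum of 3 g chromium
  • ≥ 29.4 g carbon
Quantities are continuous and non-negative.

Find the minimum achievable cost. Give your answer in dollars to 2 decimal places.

Let x1 = kg of scrap grade C, x2 = kg of ferrosilicon, x3 = kg of cast iron scrap, x4 = kg of pure iron.
Minimize 0.47x1 + 3.09x2 + 0.54x3 + 1.63x4 s.t.:
  4x1 + 800x2 + 20x3 ≥ 533   (silicon)
  3x1 + 1x2 + 1x3 ≥ 3   (chromium)
  5x1 + 1.1x2 + 34.4x3 + 0.1x4 ≥ 29.4   (carbon)
  x1, x2, x3, x4 ≥ 0.
At the optimum only scrap grade C, ferrosilicon, cast iron scrap are positive (pure iron = 0). Binding constraints: silicon, chromium, carbon.
That vertex is x1 = 0.5329, x2 = 0.6447, x3 = 0.7566.
Objective = 0.47·0.5329 + 3.09·0.6447 + 0.54·0.7566 = 2.6512.

$2.65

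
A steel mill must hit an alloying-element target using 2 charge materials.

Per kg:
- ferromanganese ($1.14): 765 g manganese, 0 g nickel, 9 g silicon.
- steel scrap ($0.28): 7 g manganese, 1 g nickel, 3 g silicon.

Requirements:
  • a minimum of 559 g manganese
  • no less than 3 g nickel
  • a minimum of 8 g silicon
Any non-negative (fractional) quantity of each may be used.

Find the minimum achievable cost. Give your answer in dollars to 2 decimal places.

Treat it as an LP. Let x1 = kg of ferromanganese, x2 = kg of steel scrap.
Minimize 1.14x1 + 0.28x2 s.t.:
  765x1 + 7x2 ≥ 559   (manganese)
  1x2 ≥ 3   (nickel)
  9x1 + 3x2 ≥ 8   (silicon)
  x1, x2 ≥ 0.
Both inputs are positive at the optimum. There the manganese and nickel constraints are tight.
Solving gives x1 = 0.7033, x2 = 3.
Cost = 1.14·0.7033 + 0.28·3 = 1.6418.

$1.64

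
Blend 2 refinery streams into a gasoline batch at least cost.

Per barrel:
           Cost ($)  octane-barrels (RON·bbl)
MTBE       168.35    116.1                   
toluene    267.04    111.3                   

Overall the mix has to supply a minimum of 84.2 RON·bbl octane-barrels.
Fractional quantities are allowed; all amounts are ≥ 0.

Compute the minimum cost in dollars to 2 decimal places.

Treat it as an LP. Let x1 = barrels of MTBE, x2 = barrels of toluene.
Minimize 168.35x1 + 267.04x2 subject to:
  116.1x1 + 111.3x2 ≥ 84.2   (octane-barrels)
  x1, x2 ≥ 0.
The cheapest feasible vertex uses only MTBE; toluene is not used. There the octane-barrels constraint is tight.
Optimal quantities: MTBE = 0.7252 barrels.
Hence cost = 168.35·0.7252 = $122.0874.

$122.09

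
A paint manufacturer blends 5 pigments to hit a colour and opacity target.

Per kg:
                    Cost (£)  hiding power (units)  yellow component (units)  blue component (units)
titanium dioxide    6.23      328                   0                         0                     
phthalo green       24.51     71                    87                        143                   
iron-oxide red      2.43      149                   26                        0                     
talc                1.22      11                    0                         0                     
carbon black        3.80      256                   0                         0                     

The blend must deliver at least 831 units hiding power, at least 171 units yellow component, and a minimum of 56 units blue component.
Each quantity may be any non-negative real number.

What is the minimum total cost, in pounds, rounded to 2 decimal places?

Treat it as an LP. Let x1 = kg of titanium dioxide, x2 = kg of phthalo green, x3 = kg of iron-oxide red, x4 = kg of talc, x5 = kg of carbon black.
min 6.23x1 + 24.51x2 + 2.43x3 + 1.22x4 + 3.8x5 subject to:
  328x1 + 71x2 + 149x3 + 11x4 + 256x5 ≥ 831   (hiding power)
  87x2 + 26x3 ≥ 171   (yellow component)
  143x2 ≥ 56   (blue component)
  x1, x2, x3, x4, x5 ≥ 0.
The minimum-cost mix takes nothing from titanium dioxide, talc — only phthalo green, iron-oxide red, carbon black. The hiding power, yellow component, blue component requirements are met with equality.
That vertex is x2 = 0.3916, x3 = 5.267, x5 = 0.07219.
Total cost: 24.51·0.3916 + 2.43·5.267 + 3.8·0.07219 = 22.6712.

£22.67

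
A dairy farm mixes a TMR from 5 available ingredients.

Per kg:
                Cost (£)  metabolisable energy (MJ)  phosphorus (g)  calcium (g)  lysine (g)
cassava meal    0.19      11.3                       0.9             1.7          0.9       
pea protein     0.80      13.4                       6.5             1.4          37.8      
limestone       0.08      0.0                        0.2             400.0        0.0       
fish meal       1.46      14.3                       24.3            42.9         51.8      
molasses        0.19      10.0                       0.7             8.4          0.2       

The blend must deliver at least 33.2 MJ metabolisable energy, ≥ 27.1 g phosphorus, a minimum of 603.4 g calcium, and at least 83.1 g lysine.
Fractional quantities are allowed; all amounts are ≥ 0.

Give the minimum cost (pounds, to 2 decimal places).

Let x1 = kg of cassava meal, x2 = kg of pea protein, x3 = kg of limestone, x4 = kg of fish meal, x5 = kg of molasses.
Minimize 0.19x1 + 0.8x2 + 0.08x3 + 1.46x4 + 0.19x5 with:
  11.3x1 + 13.4x2 + 14.3x4 + 10x5 ≥ 33.2   (metabolisable energy)
  0.9x1 + 6.5x2 + 0.2x3 + 24.3x4 + 0.7x5 ≥ 27.1   (phosphorus)
  1.7x1 + 1.4x2 + 400x3 + 42.9x4 + 8.4x5 ≥ 603.4   (calcium)
  0.9x1 + 37.8x2 + 51.8x4 + 0.2x5 ≥ 83.1   (lysine)
  x1, x2, x3, x4, x5 ≥ 0.
The cheapest feasible vertex uses only cassava meal, pea protein, limestone, fish meal; molasses is not used. There the metabolisable energy, phosphorus, calcium, lysine constraints are tight.
Optimal quantities: cassava meal = 0.6305 kg, pea protein = 1.11 kg, limestone = 1.418 kg, fish meal = 0.7833 kg.
Cost = 0.19·0.6305 + 0.8·1.11 + 0.08·1.418 + 1.46·0.7833 = 2.2649.

£2.26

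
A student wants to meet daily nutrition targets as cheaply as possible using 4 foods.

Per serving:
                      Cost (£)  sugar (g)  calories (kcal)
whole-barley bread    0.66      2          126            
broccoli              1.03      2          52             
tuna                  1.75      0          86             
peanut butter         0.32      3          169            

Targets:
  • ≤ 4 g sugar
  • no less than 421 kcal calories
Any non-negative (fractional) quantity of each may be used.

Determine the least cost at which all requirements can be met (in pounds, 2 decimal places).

£4.41

Treat it as an LP. Let x1 = servings of whole-barley bread, x2 = servings of broccoli, x3 = servings of tuna, x4 = servings of peanut butter.
min 0.66x1 + 1.03x2 + 1.75x3 + 0.32x4 with:
  2x1 + 2x2 + 3x4 ≤ 4   (sugar)
  126x1 + 52x2 + 86x3 + 169x4 ≥ 421   (calories)
  x1, x2, x3, x4 ≥ 0.
The cheapest feasible vertex uses only tuna, peanut butter; whole-barley bread, broccoli are not used. There the sugar and calories constraints are tight.
Solving gives x3 = 2.275, x4 = 1.333.
Objective = 1.75·2.275 + 0.32·1.333 = 4.4078.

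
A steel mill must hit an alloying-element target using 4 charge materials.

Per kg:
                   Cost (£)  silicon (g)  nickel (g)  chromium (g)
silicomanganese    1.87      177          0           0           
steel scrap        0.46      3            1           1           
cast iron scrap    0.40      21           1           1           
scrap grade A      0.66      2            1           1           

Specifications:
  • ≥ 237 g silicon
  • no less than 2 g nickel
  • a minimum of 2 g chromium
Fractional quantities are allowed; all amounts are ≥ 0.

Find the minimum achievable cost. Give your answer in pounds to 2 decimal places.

Set it up as a linear program. Let x1 = kg of silicomanganese, x2 = kg of steel scrap, x3 = kg of cast iron scrap, x4 = kg of scrap grade A.
min 1.87x1 + 0.46x2 + 0.4x3 + 0.66x4 subject to:
  177x1 + 3x2 + 21x3 + 2x4 ≥ 237   (silicon)
  1x2 + 1x3 + 1x4 ≥ 2   (nickel)
  1x2 + 1x3 + 1x4 ≥ 2   (chromium)
  x1, x2, x3, x4 ≥ 0.
At the optimum only silicomanganese, cast iron scrap are positive (steel scrap, scrap grade A = 0). There the silicon, nickel, chromium constraints are tight.
That vertex is x1 = 1.102, x3 = 2.
Total cost: 1.87·1.102 + 0.4·2 = 2.8607.

£2.86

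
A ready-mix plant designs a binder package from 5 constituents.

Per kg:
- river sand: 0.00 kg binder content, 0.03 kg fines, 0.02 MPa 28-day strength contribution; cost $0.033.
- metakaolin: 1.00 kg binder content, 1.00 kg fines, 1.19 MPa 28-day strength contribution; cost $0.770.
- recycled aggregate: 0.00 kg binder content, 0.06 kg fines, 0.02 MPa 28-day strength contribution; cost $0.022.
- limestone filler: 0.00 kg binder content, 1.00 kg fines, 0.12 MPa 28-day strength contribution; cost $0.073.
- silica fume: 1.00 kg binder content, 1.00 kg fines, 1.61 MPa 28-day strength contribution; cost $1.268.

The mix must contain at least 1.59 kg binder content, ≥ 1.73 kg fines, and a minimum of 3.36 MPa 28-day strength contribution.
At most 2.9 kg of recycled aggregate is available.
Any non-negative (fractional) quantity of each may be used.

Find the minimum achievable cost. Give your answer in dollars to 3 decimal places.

Let x1 = kg of river sand, x2 = kg of metakaolin, x3 = kg of recycled aggregate, x4 = kg of limestone filler, x5 = kg of silica fume.
Minimise 0.033x1 + 0.77x2 + 0.022x3 + 0.073x4 + 1.268x5 with:
  1x2 + 1x5 ≥ 1.59   (binder content)
  0.03x1 + 1x2 + 0.06x3 + 1x4 + 1x5 ≥ 1.73   (fines)
  0.02x1 + 1.19x2 + 0.02x3 + 0.12x4 + 1.61x5 ≥ 3.36   (28-day strength contribution)
  x3 ≤ 2.9
  x1, x2, x3, x4, x5 ≥ 0.
The minimum-cost mix takes nothing from river sand, recycled aggregate, silica fume — only metakaolin, limestone filler. The binder content and 28-day strength contribution requirements are met with equality.
Solving gives x2 = 1.59, x4 = 12.23.
Total cost: 0.77·1.59 + 0.073·12.23 = 2.11709.

$2.117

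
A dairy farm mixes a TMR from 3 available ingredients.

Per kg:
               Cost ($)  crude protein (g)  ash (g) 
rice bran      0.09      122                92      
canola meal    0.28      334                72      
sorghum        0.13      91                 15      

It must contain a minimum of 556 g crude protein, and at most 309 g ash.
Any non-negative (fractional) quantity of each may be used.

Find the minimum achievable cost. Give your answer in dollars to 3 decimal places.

$0.431

This is a linear program. Let x1 = kg of rice bran, x2 = kg of canola meal, x3 = kg of sorghum.
Minimise 0.09x1 + 0.28x2 + 0.13x3 with:
  122x1 + 334x2 + 91x3 ≥ 556   (crude protein)
  92x1 + 72x2 + 15x3 ≤ 309   (ash)
  x1, x2, x3 ≥ 0.
The optimal basis is {rice bran, canola meal}; sorghum drops out. Binding constraints: crude protein and ash.
That vertex is x1 = 2.879, x2 = 0.6131.
Objective = 0.09·2.879 + 0.28·0.6131 = 0.43078.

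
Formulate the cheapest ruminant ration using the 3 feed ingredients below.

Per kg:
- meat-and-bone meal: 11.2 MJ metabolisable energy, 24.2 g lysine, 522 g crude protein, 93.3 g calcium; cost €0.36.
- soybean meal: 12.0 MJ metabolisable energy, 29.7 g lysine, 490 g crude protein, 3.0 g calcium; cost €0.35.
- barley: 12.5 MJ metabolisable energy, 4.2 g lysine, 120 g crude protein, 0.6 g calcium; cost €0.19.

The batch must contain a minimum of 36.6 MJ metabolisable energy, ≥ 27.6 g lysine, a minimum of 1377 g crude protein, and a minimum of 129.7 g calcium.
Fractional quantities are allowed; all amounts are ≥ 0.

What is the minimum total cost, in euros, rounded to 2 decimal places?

Treat it as an LP. Let x1 = kg of meat-and-bone meal, x2 = kg of soybean meal, x3 = kg of barley.
Minimise 0.36x1 + 0.35x2 + 0.19x3 s.t.:
  11.2x1 + 12x2 + 12.5x3 ≥ 36.6   (metabolisable energy)
  24.2x1 + 29.7x2 + 4.2x3 ≥ 27.6   (lysine)
  522x1 + 490x2 + 120x3 ≥ 1377   (crude protein)
  93.3x1 + 3x2 + 0.6x3 ≥ 129.7   (calcium)
  x1, x2, x3 ≥ 0.
The optimal mix uses every input. The metabolisable energy, crude protein, calcium requirements are met with equality.
That vertex is x1 = 1.347, x2 = 1.247, x3 = 0.524.
Cost = 0.36·1.347 + 0.35·1.247 + 0.19·0.524 = 1.0209.

€1.02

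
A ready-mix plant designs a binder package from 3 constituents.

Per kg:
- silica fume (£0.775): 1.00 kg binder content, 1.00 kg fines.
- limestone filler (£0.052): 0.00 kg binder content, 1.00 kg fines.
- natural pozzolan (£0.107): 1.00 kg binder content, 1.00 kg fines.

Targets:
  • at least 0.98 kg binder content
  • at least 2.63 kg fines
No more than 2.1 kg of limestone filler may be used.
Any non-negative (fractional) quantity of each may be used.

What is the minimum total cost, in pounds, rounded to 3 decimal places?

£0.191

This is a linear program. Let x1 = kg of silica fume, x2 = kg of limestone filler, x3 = kg of natural pozzolan.
min 0.775x1 + 0.052x2 + 0.107x3 subject to:
  1x1 + 1x3 ≥ 0.98   (binder content)
  1x1 + 1x2 + 1x3 ≥ 2.63   (fines)
  x2 ≤ 2.1
  x1, x2, x3 ≥ 0.
At the optimum only limestone filler, natural pozzolan are positive (silica fume = 0). The binder content and fines requirements are met with equality.
So limestone filler = 1.65 kg, natural pozzolan = 0.98 kg.
Hence cost = 0.052·1.65 + 0.107·0.98 = £0.19066.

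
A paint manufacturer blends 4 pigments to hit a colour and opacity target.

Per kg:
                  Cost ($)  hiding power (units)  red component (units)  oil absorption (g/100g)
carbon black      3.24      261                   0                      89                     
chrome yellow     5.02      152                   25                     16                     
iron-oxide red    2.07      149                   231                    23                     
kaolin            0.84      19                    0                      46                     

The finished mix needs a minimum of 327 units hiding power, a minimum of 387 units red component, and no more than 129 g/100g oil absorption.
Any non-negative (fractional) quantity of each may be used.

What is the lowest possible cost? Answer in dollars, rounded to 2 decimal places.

Let x1 = kg of carbon black, x2 = kg of chrome yellow, x3 = kg of iron-oxide red, x4 = kg of kaolin.
Minimize 3.24x1 + 5.02x2 + 2.07x3 + 0.84x4 with:
  261x1 + 152x2 + 149x3 + 19x4 ≥ 327   (hiding power)
  25x2 + 231x3 ≥ 387   (red component)
  89x1 + 16x2 + 23x3 + 46x4 ≤ 129   (oil absorption)
  x1, x2, x3, x4 ≥ 0.
The optimal basis is {carbon black, iron-oxide red}; chrome yellow, kaolin drop out. Binding constraints: hiding power and red component.
Solving gives x1 = 0.2965, x3 = 1.675.
Total cost: 3.24·0.2965 + 2.07·1.675 = 4.4279.

$4.43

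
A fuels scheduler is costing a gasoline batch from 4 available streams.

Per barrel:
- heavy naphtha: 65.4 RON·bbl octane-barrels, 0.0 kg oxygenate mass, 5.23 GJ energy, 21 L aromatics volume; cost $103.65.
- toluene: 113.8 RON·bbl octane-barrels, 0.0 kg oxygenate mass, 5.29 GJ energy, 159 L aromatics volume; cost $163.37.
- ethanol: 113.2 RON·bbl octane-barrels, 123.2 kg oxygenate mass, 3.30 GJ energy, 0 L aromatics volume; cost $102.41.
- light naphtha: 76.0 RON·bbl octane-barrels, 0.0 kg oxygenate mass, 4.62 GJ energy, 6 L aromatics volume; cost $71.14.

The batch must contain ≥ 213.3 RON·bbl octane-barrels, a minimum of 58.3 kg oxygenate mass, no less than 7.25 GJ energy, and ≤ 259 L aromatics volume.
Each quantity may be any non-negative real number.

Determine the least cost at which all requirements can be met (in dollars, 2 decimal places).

Set it up as a linear program. Let x1 = barrels of heavy naphtha, x2 = barrels of toluene, x3 = barrels of ethanol, x4 = barrels of light naphtha.
Minimise 103.65x1 + 163.37x2 + 102.41x3 + 71.14x4 subject to:
  65.4x1 + 113.8x2 + 113.2x3 + 76x4 ≥ 213.3   (octane-barrels)
  123.2x3 ≥ 58.3   (oxygenate mass)
  5.23x1 + 5.29x2 + 3.3x3 + 4.62x4 ≥ 7.25   (energy)
  21x1 + 159x2 + 6x4 ≤ 259   (aromatics volume)
  x1, x2, x3, x4 ≥ 0.
At the optimum only ethanol, light naphtha are positive (heavy naphtha, toluene = 0). There the octane-barrels and energy constraints are tight.
That vertex is x3 = 1.5961, x4 = 0.42916.
Total cost: 102.41·1.5961 + 71.14·0.42916 = 193.9870.

$193.99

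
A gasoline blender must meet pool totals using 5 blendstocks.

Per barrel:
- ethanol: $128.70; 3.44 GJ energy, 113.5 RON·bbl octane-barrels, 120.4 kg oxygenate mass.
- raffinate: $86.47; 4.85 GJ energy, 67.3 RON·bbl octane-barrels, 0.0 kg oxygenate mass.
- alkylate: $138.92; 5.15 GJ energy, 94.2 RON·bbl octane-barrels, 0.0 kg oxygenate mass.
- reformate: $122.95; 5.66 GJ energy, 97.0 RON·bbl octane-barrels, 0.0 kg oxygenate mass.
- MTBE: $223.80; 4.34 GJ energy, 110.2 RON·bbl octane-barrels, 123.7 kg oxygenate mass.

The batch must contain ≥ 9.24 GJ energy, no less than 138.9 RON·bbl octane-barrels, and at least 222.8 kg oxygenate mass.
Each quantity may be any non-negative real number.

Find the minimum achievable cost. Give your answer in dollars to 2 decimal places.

Set it up as a linear program. Let x1 = barrels of ethanol, x2 = barrels of raffinate, x3 = barrels of alkylate, x4 = barrels of reformate, x5 = barrels of MTBE.
min 128.7x1 + 86.47x2 + 138.92x3 + 122.95x4 + 223.8x5 with:
  3.44x1 + 4.85x2 + 5.15x3 + 5.66x4 + 4.34x5 ≥ 9.24   (energy)
  113.5x1 + 67.3x2 + 94.2x3 + 97x4 + 110.2x5 ≥ 138.9   (octane-barrels)
  120.4x1 + 123.7x5 ≥ 222.8   (oxygenate mass)
  x1, x2, x3, x4, x5 ≥ 0.
The optimal basis is {ethanol, raffinate}; alkylate, reformate, MTBE drop out. There the energy and oxygenate mass constraints are tight.
Optimal quantities: ethanol = 1.8505 barrels, raffinate = 0.59264 barrels.
Hence cost = 128.7·1.8505 + 86.47·0.59264 = $289.4049.

$289.40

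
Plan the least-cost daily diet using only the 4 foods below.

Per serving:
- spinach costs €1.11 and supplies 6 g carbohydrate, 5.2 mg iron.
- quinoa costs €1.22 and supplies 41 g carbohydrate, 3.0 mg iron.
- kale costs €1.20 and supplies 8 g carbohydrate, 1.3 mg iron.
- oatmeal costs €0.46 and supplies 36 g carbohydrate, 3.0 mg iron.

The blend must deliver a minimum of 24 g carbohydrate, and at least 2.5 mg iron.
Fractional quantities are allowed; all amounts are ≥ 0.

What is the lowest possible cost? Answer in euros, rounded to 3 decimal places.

Let x1 = servings of spinach, x2 = servings of quinoa, x3 = servings of kale, x4 = servings of oatmeal.
min 1.11x1 + 1.22x2 + 1.2x3 + 0.46x4 subject to:
  6x1 + 41x2 + 8x3 + 36x4 ≥ 24   (carbohydrate)
  5.2x1 + 3x2 + 1.3x3 + 3x4 ≥ 2.5   (iron)
  x1, x2, x3, x4 ≥ 0.
The optimal basis is {oatmeal}; spinach, quinoa, kale drop out. There the iron constraint is tight.
Optimal quantities: oatmeal = 0.8333 servings.
Cost = 0.46·0.8333 = 0.38332.

€0.383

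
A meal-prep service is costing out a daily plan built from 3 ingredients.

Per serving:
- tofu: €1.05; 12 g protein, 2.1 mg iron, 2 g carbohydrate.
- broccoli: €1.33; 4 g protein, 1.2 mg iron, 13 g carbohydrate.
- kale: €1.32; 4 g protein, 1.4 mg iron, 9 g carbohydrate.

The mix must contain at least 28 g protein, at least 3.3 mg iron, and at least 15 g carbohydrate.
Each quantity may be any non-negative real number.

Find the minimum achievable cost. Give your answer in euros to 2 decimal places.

Let x1 = servings of tofu, x2 = servings of broccoli, x3 = servings of kale.
min 1.05x1 + 1.33x2 + 1.32x3 s.t.:
  12x1 + 4x2 + 4x3 ≥ 28   (protein)
  2.1x1 + 1.2x2 + 1.4x3 ≥ 3.3   (iron)
  2x1 + 13x2 + 9x3 ≥ 15   (carbohydrate)
  x1, x2, x3 ≥ 0.
The minimum-cost mix takes nothing from kale — only tofu, broccoli. The protein and carbohydrate requirements are met with equality.
So tofu = 2.054 servings, broccoli = 0.8378 servings.
Cost = 1.05·2.054 + 1.33·0.8378 = 3.2710.

€3.27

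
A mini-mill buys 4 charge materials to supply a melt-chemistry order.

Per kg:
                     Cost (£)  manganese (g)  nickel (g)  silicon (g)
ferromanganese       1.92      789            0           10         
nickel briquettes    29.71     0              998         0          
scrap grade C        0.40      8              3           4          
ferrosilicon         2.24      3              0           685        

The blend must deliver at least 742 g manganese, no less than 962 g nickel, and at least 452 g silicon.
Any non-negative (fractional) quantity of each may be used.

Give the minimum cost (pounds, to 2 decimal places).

Let x1 = kg of ferromanganese, x2 = kg of nickel briquettes, x3 = kg of scrap grade C, x4 = kg of ferrosilicon.
Minimize 1.92x1 + 29.71x2 + 0.4x3 + 2.24x4 s.t.:
  789x1 + 8x3 + 3x4 ≥ 742   (manganese)
  998x2 + 3x3 ≥ 962   (nickel)
  10x1 + 4x3 + 685x4 ≥ 452   (silicon)
  x1, x2, x3, x4 ≥ 0.
The minimum-cost mix takes nothing from scrap grade C — only ferromanganese, nickel briquettes, ferrosilicon. The manganese, nickel, silicon requirements are met with equality.
Optimal quantities: ferromanganese = 0.938 kg, nickel briquettes = 0.9639 kg, ferrosilicon = 0.6462 kg.
Objective = 1.92·0.938 + 29.71·0.9639 + 2.24·0.6462 = 31.8859.

£31.89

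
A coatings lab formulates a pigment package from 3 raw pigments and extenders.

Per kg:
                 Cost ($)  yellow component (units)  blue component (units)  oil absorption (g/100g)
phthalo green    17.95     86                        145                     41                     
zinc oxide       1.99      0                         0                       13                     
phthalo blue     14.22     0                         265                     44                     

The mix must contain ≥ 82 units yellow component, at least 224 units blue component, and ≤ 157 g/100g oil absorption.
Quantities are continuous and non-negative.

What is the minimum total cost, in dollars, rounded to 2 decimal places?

$21.72

Treat it as an LP. Let x1 = kg of phthalo green, x2 = kg of zinc oxide, x3 = kg of phthalo blue.
Minimise 17.95x1 + 1.99x2 + 14.22x3 s.t.:
  86x1 ≥ 82   (yellow component)
  145x1 + 265x3 ≥ 224   (blue component)
  41x1 + 13x2 + 44x3 ≤ 157   (oil absorption)
  x1, x2, x3 ≥ 0.
The minimum-cost mix takes nothing from zinc oxide — only phthalo green, phthalo blue. There the yellow component and blue component constraints are tight.
Solving gives x1 = 0.9535, x3 = 0.3236.
Cost = 17.95·0.9535 + 14.22·0.3236 = 21.7169.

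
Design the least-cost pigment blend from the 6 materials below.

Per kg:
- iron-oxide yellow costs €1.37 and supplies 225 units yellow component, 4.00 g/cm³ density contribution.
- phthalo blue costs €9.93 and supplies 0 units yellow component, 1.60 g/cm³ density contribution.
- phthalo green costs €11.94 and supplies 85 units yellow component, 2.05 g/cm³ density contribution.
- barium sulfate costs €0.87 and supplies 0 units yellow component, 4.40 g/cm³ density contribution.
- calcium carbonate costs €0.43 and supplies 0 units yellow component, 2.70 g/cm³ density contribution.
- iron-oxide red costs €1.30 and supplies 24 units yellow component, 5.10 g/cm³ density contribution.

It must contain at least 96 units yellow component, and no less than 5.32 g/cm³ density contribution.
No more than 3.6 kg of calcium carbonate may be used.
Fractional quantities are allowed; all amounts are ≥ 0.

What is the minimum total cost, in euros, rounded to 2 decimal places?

Let x1 = kg of iron-oxide yellow, x2 = kg of phthalo blue, x3 = kg of phthalo green, x4 = kg of barium sulfate, x5 = kg of calcium carbonate, x6 = kg of iron-oxide red.
min 1.37x1 + 9.93x2 + 11.94x3 + 0.87x4 + 0.43x5 + 1.3x6 subject to:
  225x1 + 85x3 + 24x6 ≥ 96   (yellow component)
  4x1 + 1.6x2 + 2.05x3 + 4.4x4 + 2.7x5 + 5.1x6 ≥ 5.32   (density contribution)
  x5 ≤ 3.6
  x1, x2, x3, x4, x5, x6 ≥ 0.
At the optimum only iron-oxide yellow, calcium carbonate are positive (phthalo blue, phthalo green, barium sulfate, iron-oxide red = 0). The yellow component and density contribution requirements are met with equality.
Optimal quantities: iron-oxide yellow = 0.4267 kg, calcium carbonate = 1.338 kg.
Total cost: 1.37·0.4267 + 0.43·1.338 = 1.1599.

€1.16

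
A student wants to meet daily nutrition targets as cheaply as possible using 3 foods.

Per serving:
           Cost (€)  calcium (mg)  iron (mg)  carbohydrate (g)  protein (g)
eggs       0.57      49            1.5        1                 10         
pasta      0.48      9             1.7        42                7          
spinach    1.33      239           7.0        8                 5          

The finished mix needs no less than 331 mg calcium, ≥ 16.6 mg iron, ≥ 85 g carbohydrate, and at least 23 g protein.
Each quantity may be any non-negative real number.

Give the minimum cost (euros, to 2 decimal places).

Let x1 = servings of eggs, x2 = servings of pasta, x3 = servings of spinach.
min 0.57x1 + 0.48x2 + 1.33x3 s.t.:
  49x1 + 9x2 + 239x3 ≥ 331   (calcium)
  1.5x1 + 1.7x2 + 7x3 ≥ 16.6   (iron)
  1x1 + 42x2 + 8x3 ≥ 85   (carbohydrate)
  10x1 + 7x2 + 5x3 ≥ 23   (protein)
  x1, x2, x3 ≥ 0.
At the optimum only pasta, spinach are positive (eggs = 0). There the iron and protein constraints are tight.
So pasta = 1.926 servings, spinach = 1.904 servings.
Objective = 0.48·1.926 + 1.33·1.904 = 3.4568.

€3.46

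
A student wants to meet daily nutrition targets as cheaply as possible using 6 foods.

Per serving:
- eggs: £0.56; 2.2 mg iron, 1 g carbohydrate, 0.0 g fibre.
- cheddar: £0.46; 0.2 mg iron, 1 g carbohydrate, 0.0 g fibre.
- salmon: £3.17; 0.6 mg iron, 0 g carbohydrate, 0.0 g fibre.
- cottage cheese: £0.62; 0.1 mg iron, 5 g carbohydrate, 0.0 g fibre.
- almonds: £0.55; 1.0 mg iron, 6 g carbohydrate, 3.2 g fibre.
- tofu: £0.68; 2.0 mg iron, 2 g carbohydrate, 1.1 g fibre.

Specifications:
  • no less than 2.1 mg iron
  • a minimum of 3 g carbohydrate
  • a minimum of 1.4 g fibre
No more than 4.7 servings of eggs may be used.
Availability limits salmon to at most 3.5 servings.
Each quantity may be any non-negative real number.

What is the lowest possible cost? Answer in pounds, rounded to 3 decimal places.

Set it up as a linear program. Let x1 = servings of eggs, x2 = servings of cheddar, x3 = servings of salmon, x4 = servings of cottage cheese, x5 = servings of almonds, x6 = servings of tofu.
Minimise 0.56x1 + 0.46x2 + 3.17x3 + 0.62x4 + 0.55x5 + 0.68x6 subject to:
  2.2x1 + 0.2x2 + 0.6x3 + 0.1x4 + 1x5 + 2x6 ≥ 2.1   (iron)
  1x1 + 1x2 + 5x4 + 6x5 + 2x6 ≥ 3   (carbohydrate)
  3.2x5 + 1.1x6 ≥ 1.4   (fibre)
  x1 ≤ 4.7
  x3 ≤ 3.5
  x1, x2, x3, x4, x5, x6 ≥ 0.
The cheapest feasible vertex uses only eggs, almonds; cheddar, salmon, cottage cheese, tofu are not used. The iron and fibre requirements are met with equality.
Optimal quantities: eggs = 0.7557 servings, almonds = 0.4375 servings.
Objective = 0.56·0.7557 + 0.55·0.4375 = 0.66382.

£0.664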